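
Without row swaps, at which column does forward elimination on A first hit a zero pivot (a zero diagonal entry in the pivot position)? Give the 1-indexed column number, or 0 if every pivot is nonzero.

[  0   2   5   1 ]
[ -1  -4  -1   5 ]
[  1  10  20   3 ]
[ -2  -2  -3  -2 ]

Naive forward elimination:
Pivot entry (1,1) is zero but row 2 has -1 in column 1 -> naive elimination stops; a row interchange (e.g. R1 <-> R2) would be required here.

first zero-pivot column = 1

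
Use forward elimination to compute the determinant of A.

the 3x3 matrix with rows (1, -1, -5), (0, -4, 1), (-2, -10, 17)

det(A) = -16

Forward elimination:
R3 <- R3 - (-2)*R1:  [   0  -12    7 ]
R3 <- R3 - (3)*R2:  [ 0  0  4 ]
Upper-triangular form:
[ 1  -1  -5 ]
[ 0  -4   1 ]
[ 0   0   4 ]
det(A) = (-1)^0 * (1) * (-4) * (4) = -16  (0 row swaps -> sign +1)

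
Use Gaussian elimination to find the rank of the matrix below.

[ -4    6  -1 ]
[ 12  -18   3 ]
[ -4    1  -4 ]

Row reduction:
R2 <- R2 - (-3)*R1:  [ 0  0  0 ]
R3 <- R3 - (1)*R1:  [  0  -5  -3 ]
R2 <-> R3   (pivot in column 2 was zero)
[ -4   6  -1 ]
[  0  -5  -3 ]
[  0   0   0 ]
Row echelon form:
[ -4   6  -1 ]
[  0  -5  -3 ]
[  0   0   0 ]
Nonzero rows / pivot columns: 2

rank(A) = 2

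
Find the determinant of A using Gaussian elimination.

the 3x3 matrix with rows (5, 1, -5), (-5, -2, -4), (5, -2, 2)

det(A) = -170

Forward elimination:
R2 <- R2 - (-1)*R1:  [  0  -1  -9 ]
R3 <- R3 - (1)*R1:  [  0  -3   7 ]
R3 <- R3 - (3)*R2:  [  0   0  34 ]
Upper-triangular form:
[ 5   1  -5 ]
[ 0  -1  -9 ]
[ 0   0  34 ]
det(A) = (-1)^0 * (5) * (-1) * (34) = -170  (0 row swaps -> sign +1)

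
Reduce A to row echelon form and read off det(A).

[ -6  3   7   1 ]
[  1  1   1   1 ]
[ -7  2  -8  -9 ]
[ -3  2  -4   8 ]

Forward elimination:
R2 <- R2 - (-1/6)*R1:  [    0   3/2  13/6   7/6 ]
R3 <- R3 - (7/6)*R1:  [     0   -3/2  -97/6  -61/6 ]
R4 <- R4 - (1/2)*R1:  [     0    1/2  -15/2   15/2 ]
R3 <- R3 - (-1)*R2:  [   0    0  -14   -9 ]
R4 <- R4 - (1/3)*R2:  [     0      0  -74/9   64/9 ]
R4 <- R4 - (37/63)*R3:  [      0       0       0  781/63 ]
Upper-triangular form:
[ -6    3     7       1 ]
[  0  3/2  13/6     7/6 ]
[  0    0   -14      -9 ]
[  0    0     0  781/63 ]
det(A) = (-1)^0 * (-6) * (3/2) * (-14) * (781/63) = 1562  (0 row swaps -> sign +1)

det(A) = 1562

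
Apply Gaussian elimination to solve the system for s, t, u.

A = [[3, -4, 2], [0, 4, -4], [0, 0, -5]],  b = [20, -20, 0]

(0, -5, 0)

Forward elimination on [A|b]:
Row echelon form:
[ 3  -4   2  |   20 ]
[ 0   4  -4  |  -20 ]
[ 0   0  -5  |    0 ]
Back-substitution:
u = (0) / -5 = 0
t = (-20 - (-4)*(0)) / 4 = -5
s = (20 - (-4)*(-5) - (2)*(0)) / 3 = 0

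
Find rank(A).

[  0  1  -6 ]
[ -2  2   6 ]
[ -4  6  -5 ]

rank(A) = 3

Row reduction:
R1 <-> R2   (pivot in column 1 was zero)
[ -2  2   6 ]
[  0  1  -6 ]
[ -4  6  -5 ]
R3 <- R3 - (2)*R1:  [   0    2  -17 ]
R3 <- R3 - (2)*R2:  [  0   0  -5 ]
Row echelon form:
[ -2  2   6 ]
[  0  1  -6 ]
[  0  0  -5 ]
Nonzero rows / pivot columns: 3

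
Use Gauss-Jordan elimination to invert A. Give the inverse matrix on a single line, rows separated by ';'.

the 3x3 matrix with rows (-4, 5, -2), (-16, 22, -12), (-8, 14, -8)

Gauss-Jordan on [A | I]:
R1 <- (1/-4)*R1:  [    1  -5/4   1/2  |  -1/4     0     0 ]
R2 <- R2 - (-16)*R1:  [  0   2  -4  |  -4   1   0 ]
R3 <- R3 - (-8)*R1:  [  0   4  -4  |  -2   0   1 ]
R2 <- (1/2)*R2:  [   0    1   -2  |   -2  1/2    0 ]
R1 <- R1 - (-5/4)*R2:  [     1      0     -2  |  -11/4    5/8      0 ]
R3 <- R3 - (4)*R2:  [  0   0   4  |   6  -2   1 ]
R3 <- (1/4)*R3:  [    0     0     1  |   3/2  -1/2   1/4 ]
R1 <- R1 - (-2)*R3:  [    1     0     0  |   1/4  -3/8   1/2 ]
R2 <- R2 - (-2)*R3:  [    0     1     0  |     1  -1/2   1/2 ]
Right block of [I | A^{-1}] is the inverse:
[ 1/4  -3/8  1/2 ]
[   1  -1/2  1/2 ]
[ 3/2  -1/2  1/4 ]

inverse = [1/4 -3/8 1/2; 1 -1/2 1/2; 3/2 -1/2 1/4]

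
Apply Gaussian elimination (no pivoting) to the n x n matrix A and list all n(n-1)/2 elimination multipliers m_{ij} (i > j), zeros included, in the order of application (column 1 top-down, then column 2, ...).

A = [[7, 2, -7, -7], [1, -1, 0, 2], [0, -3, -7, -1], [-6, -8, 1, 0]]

Forward elimination:
R2 <- R2 - (1/7)*R1:  [    0  -9/7     1     3 ]
R3: entry in column 1 is already 0 -> m_{31} = 0 (no row operation needed)
R4 <- R4 - (-6/7)*R1:  [     0  -44/7     -5     -6 ]
R3 <- R3 - (7/3)*R2:  [     0      0  -28/3     -8 ]
R4 <- R4 - (44/9)*R2:  [     0      0  -89/9  -62/3 ]
R4 <- R4 - (89/84)*R3:  [       0        0        0  -256/21 ]
Multipliers (in order of application): m_{21} = 1/7, m_{31} = 0, m_{41} = -6/7, m_{32} = 7/3, m_{42} = 44/9, m_{43} = 89/84

multipliers: 1/7, 0, -6/7, 7/3, 44/9, 89/84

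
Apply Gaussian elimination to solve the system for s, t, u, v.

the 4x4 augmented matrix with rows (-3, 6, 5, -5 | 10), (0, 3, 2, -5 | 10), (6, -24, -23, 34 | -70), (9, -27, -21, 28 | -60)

(4, 2, 2, 0)

Forward elimination on [A|b]:
R3 <- R3 - (-2)*R1:  [   0  -12  -13   24  -50 ]
R4 <- R4 - (-3)*R1:  [   0   -9   -6   13  -30 ]
R3 <- R3 - (-4)*R2:  [   0    0   -5    4  -10 ]
R4 <- R4 - (-3)*R2:  [  0   0   0  -2   0 ]
Row echelon form:
[ -3  6   5  -5  |   10 ]
[  0  3   2  -5  |   10 ]
[  0  0  -5   4  |  -10 ]
[  0  0   0  -2  |    0 ]
Back-substitution:
v = (0) / -2 = 0
u = (-10 - (4)*(0)) / -5 = 2
t = (10 - (2)*(2) - (-5)*(0)) / 3 = 2
s = (10 - (6)*(2) - (5)*(2) - (-5)*(0)) / -3 = 4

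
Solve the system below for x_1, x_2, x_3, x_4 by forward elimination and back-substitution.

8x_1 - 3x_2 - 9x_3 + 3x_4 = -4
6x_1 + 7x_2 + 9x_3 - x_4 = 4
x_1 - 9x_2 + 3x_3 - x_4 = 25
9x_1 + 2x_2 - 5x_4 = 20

Forward elimination on [A|b]:
R2 <- R2 - (3/4)*R1:  [     0   37/4   63/4  -13/4      7 ]
R3 <- R3 - (1/8)*R1:  [     0  -69/8   33/8  -11/8   51/2 ]
R4 <- R4 - (9/8)*R1:  [     0   43/8   81/8  -67/8   49/2 ]
R3 <- R3 - (-69/74)*R2:  [       0        0   696/37  -163/37  1185/37 ]
R4 <- R4 - (43/74)*R2:  [       0        0    36/37  -240/37   756/37 ]
R4 <- R4 - (3/58)*R3:  [       0        0        0  -363/58  1089/58 ]
Row echelon form:
[ 8    -3      -9        3  |       -4 ]
[ 0  37/4    63/4    -13/4  |        7 ]
[ 0     0  696/37  -163/37  |  1185/37 ]
[ 0     0       0  -363/58  |  1089/58 ]
Back-substitution:
x_4 = (1089/58) / (-363/58) = -3
x_3 = (1185/37 - (-163/37)*(-3)) / (696/37) = 1
x_2 = (7 - (63/4)*(1) - (-13/4)*(-3)) / (37/4) = -2
x_1 = (-4 - (-3)*(-2) - (-9)*(1) - (3)*(-3)) / 8 = 1

(1, -2, 1, -3)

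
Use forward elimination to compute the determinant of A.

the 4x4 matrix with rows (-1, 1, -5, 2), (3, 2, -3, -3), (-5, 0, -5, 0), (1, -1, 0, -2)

det(A) = 175

Forward elimination:
R2 <- R2 - (-3)*R1:  [   0    5  -18    3 ]
R3 <- R3 - (5)*R1:  [   0   -5   20  -10 ]
R4 <- R4 - (-1)*R1:  [  0   0  -5   0 ]
R3 <- R3 - (-1)*R2:  [  0   0   2  -7 ]
R4 <- R4 - (-5/2)*R3:  [     0      0      0  -35/2 ]
Upper-triangular form:
[ -1  1   -5      2 ]
[  0  5  -18      3 ]
[  0  0    2     -7 ]
[  0  0    0  -35/2 ]
det(A) = (-1)^0 * (-1) * (5) * (2) * (-35/2) = 175  (0 row swaps -> sign +1)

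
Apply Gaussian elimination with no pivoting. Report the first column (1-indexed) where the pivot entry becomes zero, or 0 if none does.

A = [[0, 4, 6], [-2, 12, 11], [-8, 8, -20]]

Naive forward elimination:
Pivot entry (1,1) is zero but row 2 has -2 in column 1 -> naive elimination stops; a row interchange (e.g. R1 <-> R2) would be required here.

first zero-pivot column = 1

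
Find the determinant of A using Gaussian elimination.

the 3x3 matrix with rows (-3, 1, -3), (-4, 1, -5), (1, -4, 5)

det(A) = 15

Forward elimination:
R2 <- R2 - (4/3)*R1:  [    0  -1/3    -1 ]
R3 <- R3 - (-1/3)*R1:  [     0  -11/3      4 ]
R3 <- R3 - (11)*R2:  [  0   0  15 ]
Upper-triangular form:
[ -3     1  -3 ]
[  0  -1/3  -1 ]
[  0     0  15 ]
det(A) = (-1)^0 * (-3) * (-1/3) * (15) = 15  (0 row swaps -> sign +1)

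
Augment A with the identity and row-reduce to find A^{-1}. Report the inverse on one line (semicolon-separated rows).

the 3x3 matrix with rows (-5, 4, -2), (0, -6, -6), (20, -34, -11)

inverse = [23/5 -56/15 6/5; 4 -19/6 1; -4 3 -1]

Gauss-Jordan on [A | I]:
R1 <- (1/-5)*R1:  [    1  -4/5   2/5  |  -1/5     0     0 ]
R3 <- R3 - (20)*R1:  [   0  -18  -19  |    4    0    1 ]
R2 <- (1/-6)*R2:  [    0     1     1  |     0  -1/6     0 ]
R1 <- R1 - (-4/5)*R2:  [     1      0    6/5  |   -1/5  -2/15      0 ]
R3 <- R3 - (-18)*R2:  [  0   0  -1  |   4  -3   1 ]
R3 <- (1/-1)*R3:  [  0   0   1  |  -4   3  -1 ]
R1 <- R1 - (6/5)*R3:  [      1       0       0  |    23/5  -56/15     6/5 ]
R2 <- R2 - (1)*R3:  [     0      1      0  |      4  -19/6      1 ]
Right block of [I | A^{-1}] is the inverse:
[ 23/5  -56/15  6/5 ]
[    4   -19/6    1 ]
[   -4       3   -1 ]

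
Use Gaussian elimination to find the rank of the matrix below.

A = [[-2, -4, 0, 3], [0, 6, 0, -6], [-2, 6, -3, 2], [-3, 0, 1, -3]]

rank(A) = 4

Row reduction:
R3 <- R3 - (1)*R1:  [  0  10  -3  -1 ]
R4 <- R4 - (3/2)*R1:  [     0      6      1  -15/2 ]
R3 <- R3 - (5/3)*R2:  [  0   0  -3   9 ]
R4 <- R4 - (1)*R2:  [    0     0     1  -3/2 ]
R4 <- R4 - (-1/3)*R3:  [   0    0    0  3/2 ]
Row echelon form:
[ -2  -4   0    3 ]
[  0   6   0   -6 ]
[  0   0  -3    9 ]
[  0   0   0  3/2 ]
Nonzero rows / pivot columns: 4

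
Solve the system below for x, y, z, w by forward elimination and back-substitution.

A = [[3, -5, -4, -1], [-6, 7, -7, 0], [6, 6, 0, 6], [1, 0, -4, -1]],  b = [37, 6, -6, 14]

Forward elimination on [A|b]:
R2 <- R2 - (-2)*R1:  [   0   -3  -15   -2   80 ]
R3 <- R3 - (2)*R1:  [   0   16    8    8  -80 ]
R4 <- R4 - (1/3)*R1:  [    0   5/3  -8/3  -2/3   5/3 ]
R3 <- R3 - (-16/3)*R2:  [      0       0     -72    -8/3  1040/3 ]
R4 <- R4 - (-5/9)*R2:  [     0      0    -11  -16/9  415/9 ]
R4 <- R4 - (11/72)*R3:  [       0        0        0   -37/27  -185/27 ]
Row echelon form:
[ 3  -5   -4      -1  |       37 ]
[ 0  -3  -15      -2  |       80 ]
[ 0   0  -72    -8/3  |   1040/3 ]
[ 0   0    0  -37/27  |  -185/27 ]
Back-substitution:
w = (-185/27) / (-37/27) = 5
z = (1040/3 - (-8/3)*(5)) / -72 = -5
y = (80 - (-15)*(-5) - (-2)*(5)) / -3 = -5
x = (37 - (-5)*(-5) - (-4)*(-5) - (-1)*(5)) / 3 = -1

(-1, -5, -5, 5)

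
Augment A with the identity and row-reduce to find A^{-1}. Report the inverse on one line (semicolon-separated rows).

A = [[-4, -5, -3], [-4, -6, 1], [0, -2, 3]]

inverse = [4/5 -21/20 23/20; -3/5 3/5 -4/5; -2/5 2/5 -1/5]

Gauss-Jordan on [A | I]:
R1 <- (1/-4)*R1:  [    1   5/4   3/4  |  -1/4     0     0 ]
R2 <- R2 - (-4)*R1:  [  0  -1   4  |  -1   1   0 ]
R2 <- (1/-1)*R2:  [  0   1  -4  |   1  -1   0 ]
R1 <- R1 - (5/4)*R2:  [    1     0  23/4  |  -3/2   5/4     0 ]
R3 <- R3 - (-2)*R2:  [  0   0  -5  |   2  -2   1 ]
R3 <- (1/-5)*R3:  [    0     0     1  |  -2/5   2/5  -1/5 ]
R1 <- R1 - (23/4)*R3:  [      1       0       0  |     4/5  -21/20   23/20 ]
R2 <- R2 - (-4)*R3:  [    0     1     0  |  -3/5   3/5  -4/5 ]
Right block of [I | A^{-1}] is the inverse:
[  4/5  -21/20  23/20 ]
[ -3/5     3/5   -4/5 ]
[ -2/5     2/5   -1/5 ]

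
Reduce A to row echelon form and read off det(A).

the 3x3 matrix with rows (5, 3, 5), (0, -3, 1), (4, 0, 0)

det(A) = 72

Forward elimination:
R3 <- R3 - (4/5)*R1:  [     0  -12/5     -4 ]
R3 <- R3 - (4/5)*R2:  [     0      0  -24/5 ]
Upper-triangular form:
[ 5   3      5 ]
[ 0  -3      1 ]
[ 0   0  -24/5 ]
det(A) = (-1)^0 * (5) * (-3) * (-24/5) = 72  (0 row swaps -> sign +1)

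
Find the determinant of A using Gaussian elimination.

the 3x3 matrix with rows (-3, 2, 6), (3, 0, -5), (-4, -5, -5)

Forward elimination:
R2 <- R2 - (-1)*R1:  [ 0  2  1 ]
R3 <- R3 - (4/3)*R1:  [     0  -23/3    -13 ]
R3 <- R3 - (-23/6)*R2:  [     0      0  -55/6 ]
Upper-triangular form:
[ -3  2      6 ]
[  0  2      1 ]
[  0  0  -55/6 ]
det(A) = (-1)^0 * (-3) * (2) * (-55/6) = 55  (0 row swaps -> sign +1)

det(A) = 55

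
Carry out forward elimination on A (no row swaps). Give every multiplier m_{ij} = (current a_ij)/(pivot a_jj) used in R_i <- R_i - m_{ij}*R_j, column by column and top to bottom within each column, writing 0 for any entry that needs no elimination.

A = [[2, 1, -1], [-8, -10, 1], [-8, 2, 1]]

multipliers: -4, -4, -1

Forward elimination:
R2 <- R2 - (-4)*R1:  [  0  -6  -3 ]
R3 <- R3 - (-4)*R1:  [  0   6  -3 ]
R3 <- R3 - (-1)*R2:  [  0   0  -6 ]
Multipliers (in order of application): m_{21} = -4, m_{31} = -4, m_{32} = -1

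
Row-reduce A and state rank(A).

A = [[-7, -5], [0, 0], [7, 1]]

rank(A) = 2

Row reduction:
R3 <- R3 - (-1)*R1:  [  0  -4 ]
R2 <-> R3   (pivot in column 2 was zero)
[ -7  -5 ]
[  0  -4 ]
[  0   0 ]
Row echelon form:
[ -7  -5 ]
[  0  -4 ]
[  0   0 ]
Nonzero rows / pivot columns: 2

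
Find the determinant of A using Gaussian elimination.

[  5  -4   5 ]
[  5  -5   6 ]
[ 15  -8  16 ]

det(A) = -25

Forward elimination:
R2 <- R2 - (1)*R1:  [  0  -1   1 ]
R3 <- R3 - (3)*R1:  [ 0  4  1 ]
R3 <- R3 - (-4)*R2:  [ 0  0  5 ]
Upper-triangular form:
[ 5  -4  5 ]
[ 0  -1  1 ]
[ 0   0  5 ]
det(A) = (-1)^0 * (5) * (-1) * (5) = -25  (0 row swaps -> sign +1)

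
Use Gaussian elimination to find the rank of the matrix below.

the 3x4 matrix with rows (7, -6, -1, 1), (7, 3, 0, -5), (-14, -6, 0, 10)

rank(A) = 2

Row reduction:
R2 <- R2 - (1)*R1:  [  0   9   1  -6 ]
R3 <- R3 - (-2)*R1:  [   0  -18   -2   12 ]
R3 <- R3 - (-2)*R2:  [ 0  0  0  0 ]
Row echelon form:
[ 7  -6  -1   1 ]
[ 0   9   1  -6 ]
[ 0   0   0   0 ]
Nonzero rows / pivot columns: 2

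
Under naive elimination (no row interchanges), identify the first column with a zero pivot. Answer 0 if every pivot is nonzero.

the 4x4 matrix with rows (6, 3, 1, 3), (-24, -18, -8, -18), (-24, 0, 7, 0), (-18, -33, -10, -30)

Naive forward elimination:
R2 <- R2 - (-4)*R1:  [  0  -6  -4  -6 ]
R3 <- R3 - (-4)*R1:  [  0  12  11  12 ]
R4 <- R4 - (-3)*R1:  [   0  -24   -7  -21 ]
R3 <- R3 - (-2)*R2:  [ 0  0  3  0 ]
R4 <- R4 - (4)*R2:  [ 0  0  9  3 ]
R4 <- R4 - (3)*R3:  [ 0  0  0  3 ]
All pivots nonzero; naive elimination completes without hitting a zero pivot.

first zero-pivot column = 0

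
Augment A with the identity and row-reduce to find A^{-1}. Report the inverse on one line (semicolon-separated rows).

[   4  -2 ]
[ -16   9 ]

Gauss-Jordan on [A | I]:
R1 <- (1/4)*R1:  [    1  -1/2  |   1/4     0 ]
R2 <- R2 - (-16)*R1:  [ 0  1  |  4  1 ]
R1 <- R1 - (-1/2)*R2:  [   1    0  |  9/4  1/2 ]
Right block of [I | A^{-1}] is the inverse:
[ 9/4  1/2 ]
[   4    1 ]

inverse = [9/4 1/2; 4 1]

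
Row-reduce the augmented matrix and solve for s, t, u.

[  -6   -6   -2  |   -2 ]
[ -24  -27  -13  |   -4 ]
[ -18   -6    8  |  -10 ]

(-1, 2, -2)

Forward elimination on [A|b]:
R2 <- R2 - (4)*R1:  [  0  -3  -5   4 ]
R3 <- R3 - (3)*R1:  [  0  12  14  -4 ]
R3 <- R3 - (-4)*R2:  [  0   0  -6  12 ]
Row echelon form:
[ -6  -6  -2  |  -2 ]
[  0  -3  -5  |   4 ]
[  0   0  -6  |  12 ]
Back-substitution:
u = (12) / -6 = -2
t = (4 - (-5)*(-2)) / -3 = 2
s = (-2 - (-6)*(2) - (-2)*(-2)) / -6 = -1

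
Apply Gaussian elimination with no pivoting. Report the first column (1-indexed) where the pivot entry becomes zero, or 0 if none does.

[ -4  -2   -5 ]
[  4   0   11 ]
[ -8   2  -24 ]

first zero-pivot column = 0

Naive forward elimination:
R2 <- R2 - (-1)*R1:  [  0  -2   6 ]
R3 <- R3 - (2)*R1:  [   0    6  -14 ]
R3 <- R3 - (-3)*R2:  [ 0  0  4 ]
All pivots nonzero; naive elimination completes without hitting a zero pivot.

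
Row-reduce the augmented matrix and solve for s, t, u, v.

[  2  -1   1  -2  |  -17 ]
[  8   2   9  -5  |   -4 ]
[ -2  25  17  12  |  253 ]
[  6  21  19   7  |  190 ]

Forward elimination on [A|b]:
R2 <- R2 - (4)*R1:  [  0   6   5   3  64 ]
R3 <- R3 - (-1)*R1:  [   0   24   18   10  236 ]
R4 <- R4 - (3)*R1:  [   0   24   16   13  241 ]
R3 <- R3 - (4)*R2:  [   0    0   -2   -2  -20 ]
R4 <- R4 - (4)*R2:  [   0    0   -4    1  -15 ]
R4 <- R4 - (2)*R3:  [  0   0   0   5  25 ]
Row echelon form:
[ 2  -1   1  -2  |  -17 ]
[ 0   6   5   3  |   64 ]
[ 0   0  -2  -2  |  -20 ]
[ 0   0   0   5  |   25 ]
Back-substitution:
v = (25) / 5 = 5
u = (-20 - (-2)*(5)) / -2 = 5
t = (64 - (5)*(5) - (3)*(5)) / 6 = 4
s = (-17 - (-1)*(4) - (1)*(5) - (-2)*(5)) / 2 = -4

(-4, 4, 5, 5)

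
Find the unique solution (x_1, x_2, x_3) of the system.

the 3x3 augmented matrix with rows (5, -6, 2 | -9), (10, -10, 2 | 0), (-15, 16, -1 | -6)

(5, 4, -5)

Forward elimination on [A|b]:
R2 <- R2 - (2)*R1:  [  0   2  -2  18 ]
R3 <- R3 - (-3)*R1:  [   0   -2    5  -33 ]
R3 <- R3 - (-1)*R2:  [   0    0    3  -15 ]
Row echelon form:
[ 5  -6   2  |   -9 ]
[ 0   2  -2  |   18 ]
[ 0   0   3  |  -15 ]
Back-substitution:
x_3 = (-15) / 3 = -5
x_2 = (18 - (-2)*(-5)) / 2 = 4
x_1 = (-9 - (-6)*(4) - (2)*(-5)) / 5 = 5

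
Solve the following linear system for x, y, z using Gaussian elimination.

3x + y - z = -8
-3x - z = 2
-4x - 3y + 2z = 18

(-1, -4, 1)

Forward elimination on [A|b]:
R2 <- R2 - (-1)*R1:  [  0   1  -2  -6 ]
R3 <- R3 - (-4/3)*R1:  [    0  -5/3   2/3  22/3 ]
R3 <- R3 - (-5/3)*R2:  [    0     0  -8/3  -8/3 ]
Row echelon form:
[ 3  1    -1  |    -8 ]
[ 0  1    -2  |    -6 ]
[ 0  0  -8/3  |  -8/3 ]
Back-substitution:
z = (-8/3) / (-8/3) = 1
y = (-6 - (-2)*(1)) / 1 = -4
x = (-8 - (1)*(-4) - (-1)*(1)) / 3 = -1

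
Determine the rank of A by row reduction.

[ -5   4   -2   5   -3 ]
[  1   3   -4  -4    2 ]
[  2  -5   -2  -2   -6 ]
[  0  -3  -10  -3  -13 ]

rank(A) = 3

Row reduction:
R2 <- R2 - (-1/5)*R1:  [     0   19/5  -22/5     -3    7/5 ]
R3 <- R3 - (-2/5)*R1:  [     0  -17/5  -14/5      0  -36/5 ]
R3 <- R3 - (-17/19)*R2:  [       0        0  -128/19   -51/19  -113/19 ]
R4 <- R4 - (-15/19)*R2:  [       0        0  -256/19  -102/19  -226/19 ]
R4 <- R4 - (2)*R3:  [ 0  0  0  0  0 ]
Row echelon form:
[ -5     4       -2       5       -3 ]
[  0  19/5    -22/5      -3      7/5 ]
[  0     0  -128/19  -51/19  -113/19 ]
[  0     0        0       0        0 ]
Nonzero rows / pivot columns: 3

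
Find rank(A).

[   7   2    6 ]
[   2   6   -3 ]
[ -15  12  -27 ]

rank(A) = 2

Row reduction:
R2 <- R2 - (2/7)*R1:  [     0   38/7  -33/7 ]
R3 <- R3 - (-15/7)*R1:  [     0  114/7  -99/7 ]
R3 <- R3 - (3)*R2:  [ 0  0  0 ]
Row echelon form:
[ 7     2      6 ]
[ 0  38/7  -33/7 ]
[ 0     0      0 ]
Nonzero rows / pivot columns: 2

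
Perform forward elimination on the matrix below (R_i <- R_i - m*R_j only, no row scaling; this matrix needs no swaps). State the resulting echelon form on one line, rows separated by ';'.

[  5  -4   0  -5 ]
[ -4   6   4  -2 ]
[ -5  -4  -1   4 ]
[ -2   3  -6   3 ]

REF = [5 -4 0 -5; 0 14/5 4 -6; 0 0 73/7 -127/7; 0 0 0 -724/73]

Forward elimination:
R2 <- R2 - (-4/5)*R1:  [    0  14/5     4    -6 ]
R3 <- R3 - (-1)*R1:  [  0  -8  -1  -1 ]
R4 <- R4 - (-2/5)*R1:  [   0  7/5   -6    1 ]
R3 <- R3 - (-20/7)*R2:  [      0       0    73/7  -127/7 ]
R4 <- R4 - (1/2)*R2:  [  0   0  -8   4 ]
R4 <- R4 - (-56/73)*R3:  [       0        0        0  -724/73 ]
Row echelon form:
[ 5    -4     0       -5 ]
[ 0  14/5     4       -6 ]
[ 0     0  73/7   -127/7 ]
[ 0     0     0  -724/73 ]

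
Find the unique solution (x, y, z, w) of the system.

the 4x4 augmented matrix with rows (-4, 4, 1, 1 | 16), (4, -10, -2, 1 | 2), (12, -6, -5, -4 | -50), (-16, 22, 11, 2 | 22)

Forward elimination on [A|b]:
R2 <- R2 - (-1)*R1:  [  0  -6  -1   2  18 ]
R3 <- R3 - (-3)*R1:  [  0   6  -2  -1  -2 ]
R4 <- R4 - (4)*R1:  [   0    6    7   -2  -42 ]
R3 <- R3 - (-1)*R2:  [  0   0  -3   1  16 ]
R4 <- R4 - (-1)*R2:  [   0    0    6    0  -24 ]
R4 <- R4 - (-2)*R3:  [ 0  0  0  2  8 ]
Row echelon form:
[ -4   4   1  1  |  16 ]
[  0  -6  -1  2  |  18 ]
[  0   0  -3  1  |  16 ]
[  0   0   0  2  |   8 ]
Back-substitution:
w = (8) / 2 = 4
z = (16 - (1)*(4)) / -3 = -4
y = (18 - (-1)*(-4) - (2)*(4)) / -6 = -1
x = (16 - (4)*(-1) - (1)*(-4) - (1)*(4)) / -4 = -5

(-5, -1, -4, 4)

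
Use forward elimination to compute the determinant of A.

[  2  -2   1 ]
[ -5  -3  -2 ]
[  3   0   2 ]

Forward elimination:
R2 <- R2 - (-5/2)*R1:  [   0   -8  1/2 ]
R3 <- R3 - (3/2)*R1:  [   0    3  1/2 ]
R3 <- R3 - (-3/8)*R2:  [     0      0  11/16 ]
Upper-triangular form:
[ 2  -2      1 ]
[ 0  -8    1/2 ]
[ 0   0  11/16 ]
det(A) = (-1)^0 * (2) * (-8) * (11/16) = -11  (0 row swaps -> sign +1)

det(A) = -11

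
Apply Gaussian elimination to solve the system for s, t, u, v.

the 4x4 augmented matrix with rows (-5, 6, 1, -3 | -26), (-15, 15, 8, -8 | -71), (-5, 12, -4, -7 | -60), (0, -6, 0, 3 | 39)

Forward elimination on [A|b]:
R2 <- R2 - (3)*R1:  [  0  -3   5   1   7 ]
R3 <- R3 - (1)*R1:  [   0    6   -5   -4  -34 ]
R3 <- R3 - (-2)*R2:  [   0    0    5   -2  -20 ]
R4 <- R4 - (2)*R2:  [   0    0  -10    1   25 ]
R4 <- R4 - (-2)*R3:  [   0    0    0   -3  -15 ]
Row echelon form:
[ -5   6  1  -3  |  -26 ]
[  0  -3  5   1  |    7 ]
[  0   0  5  -2  |  -20 ]
[  0   0  0  -3  |  -15 ]
Back-substitution:
v = (-15) / -3 = 5
u = (-20 - (-2)*(5)) / 5 = -2
t = (7 - (5)*(-2) - (1)*(5)) / -3 = -4
s = (-26 - (6)*(-4) - (1)*(-2) - (-3)*(5)) / -5 = -3

(-3, -4, -2, 5)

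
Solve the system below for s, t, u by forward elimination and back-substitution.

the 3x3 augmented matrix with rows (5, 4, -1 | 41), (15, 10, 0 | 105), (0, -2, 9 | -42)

(5, 3, -4)

Forward elimination on [A|b]:
R2 <- R2 - (3)*R1:  [   0   -2    3  -18 ]
R3 <- R3 - (1)*R2:  [   0    0    6  -24 ]
Row echelon form:
[ 5   4  -1  |   41 ]
[ 0  -2   3  |  -18 ]
[ 0   0   6  |  -24 ]
Back-substitution:
u = (-24) / 6 = -4
t = (-18 - (3)*(-4)) / -2 = 3
s = (41 - (4)*(3) - (-1)*(-4)) / 5 = 5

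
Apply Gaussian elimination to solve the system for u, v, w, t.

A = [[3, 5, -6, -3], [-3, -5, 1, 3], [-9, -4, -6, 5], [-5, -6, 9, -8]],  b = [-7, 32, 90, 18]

Forward elimination on [A|b]:
R2 <- R2 - (-1)*R1:  [  0   0  -5   0  25 ]
R3 <- R3 - (-3)*R1:  [   0   11  -24   -4   69 ]
R4 <- R4 - (-5/3)*R1:  [    0   7/3    -1   -13  19/3 ]
R2 <-> R3   (pivot in column 2 was zero)
[ 3    5   -6   -3    -7 ]
[ 0   11  -24   -4    69 ]
[ 0    0   -5    0    25 ]
[ 0  7/3   -1  -13  19/3 ]
R4 <- R4 - (7/33)*R2:  [       0        0    45/11  -401/33  -274/33 ]
R4 <- R4 - (-9/11)*R3:  [       0        0        0  -401/33   401/33 ]
Row echelon form:
[ 3   5   -6       -3  |      -7 ]
[ 0  11  -24       -4  |      69 ]
[ 0   0   -5        0  |      25 ]
[ 0   0    0  -401/33  |  401/33 ]
Back-substitution:
t = (401/33) / (-401/33) = -1
w = (25) / -5 = -5
v = (69 - (-24)*(-5) - (-4)*(-1)) / 11 = -5
u = (-7 - (5)*(-5) - (-6)*(-5) - (-3)*(-1)) / 3 = -5

(-5, -5, -5, -1)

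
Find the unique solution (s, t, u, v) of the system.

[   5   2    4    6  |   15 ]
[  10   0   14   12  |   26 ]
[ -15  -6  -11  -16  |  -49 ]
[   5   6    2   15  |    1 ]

(5, 1, 0, -2)

Forward elimination on [A|b]:
R2 <- R2 - (2)*R1:  [  0  -4   6   0  -4 ]
R3 <- R3 - (-3)*R1:  [  0   0   1   2  -4 ]
R4 <- R4 - (1)*R1:  [   0    4   -2    9  -14 ]
R4 <- R4 - (-1)*R2:  [   0    0    4    9  -18 ]
R4 <- R4 - (4)*R3:  [  0   0   0   1  -2 ]
Row echelon form:
[ 5   2  4  6  |  15 ]
[ 0  -4  6  0  |  -4 ]
[ 0   0  1  2  |  -4 ]
[ 0   0  0  1  |  -2 ]
Back-substitution:
v = (-2) / 1 = -2
u = (-4 - (2)*(-2)) / 1 = 0
t = (-4 - (6)*(0)) / -4 = 1
s = (15 - (2)*(1) - (4)*(0) - (6)*(-2)) / 5 = 5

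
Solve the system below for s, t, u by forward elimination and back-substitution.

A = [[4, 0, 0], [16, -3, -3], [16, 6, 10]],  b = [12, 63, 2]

(3, -1, -4)

Forward elimination on [A|b]:
R2 <- R2 - (4)*R1:  [  0  -3  -3  15 ]
R3 <- R3 - (4)*R1:  [   0    6   10  -46 ]
R3 <- R3 - (-2)*R2:  [   0    0    4  -16 ]
Row echelon form:
[ 4   0   0  |   12 ]
[ 0  -3  -3  |   15 ]
[ 0   0   4  |  -16 ]
Back-substitution:
u = (-16) / 4 = -4
t = (15 - (-3)*(-4)) / -3 = -1
s = (12) / 4 = 3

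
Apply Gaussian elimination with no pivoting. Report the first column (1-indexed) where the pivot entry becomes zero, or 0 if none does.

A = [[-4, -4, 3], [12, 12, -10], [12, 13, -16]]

first zero-pivot column = 2

Naive forward elimination:
R2 <- R2 - (-3)*R1:  [  0   0  -1 ]
R3 <- R3 - (-3)*R1:  [  0   1  -7 ]
Matrix at this point:
[ -4  -4   3 ]
[  0   0  -1 ]
[  0   1  -7 ]
Pivot entry (2,2) is zero but row 3 has 1 in column 2 -> naive elimination stops; a row interchange (e.g. R2 <-> R3) would be required here.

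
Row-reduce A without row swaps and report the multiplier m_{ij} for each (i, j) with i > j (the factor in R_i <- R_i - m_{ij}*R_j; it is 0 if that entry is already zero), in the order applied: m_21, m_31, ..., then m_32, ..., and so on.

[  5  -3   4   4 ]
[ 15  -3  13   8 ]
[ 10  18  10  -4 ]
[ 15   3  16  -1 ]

Forward elimination:
R2 <- R2 - (3)*R1:  [  0   6   1  -4 ]
R3 <- R3 - (2)*R1:  [   0   24    2  -12 ]
R4 <- R4 - (3)*R1:  [   0   12    4  -13 ]
R3 <- R3 - (4)*R2:  [  0   0  -2   4 ]
R4 <- R4 - (2)*R2:  [  0   0   2  -5 ]
R4 <- R4 - (-1)*R3:  [  0   0   0  -1 ]
Multipliers (in order of application): m_{21} = 3, m_{31} = 2, m_{41} = 3, m_{32} = 4, m_{42} = 2, m_{43} = -1

multipliers: 3, 2, 3, 4, 2, -1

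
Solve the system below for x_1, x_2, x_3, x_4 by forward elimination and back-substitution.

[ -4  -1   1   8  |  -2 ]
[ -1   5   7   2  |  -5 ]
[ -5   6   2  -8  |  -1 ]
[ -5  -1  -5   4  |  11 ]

(1, 3, -3, 1)

Forward elimination on [A|b]:
R2 <- R2 - (1/4)*R1:  [    0  21/4  27/4     0  -9/2 ]
R3 <- R3 - (5/4)*R1:  [    0  29/4   3/4   -18   3/2 ]
R4 <- R4 - (5/4)*R1:  [     0    1/4  -25/4     -6   27/2 ]
R3 <- R3 - (29/21)*R2:  [     0      0  -60/7    -18   54/7 ]
R4 <- R4 - (1/21)*R2:  [     0      0  -46/7     -6   96/7 ]
R4 <- R4 - (23/30)*R3:  [    0     0     0  39/5  39/5 ]
Row echelon form:
[ -4    -1      1     8  |    -2 ]
[  0  21/4   27/4     0  |  -9/2 ]
[  0     0  -60/7   -18  |  54/7 ]
[  0     0      0  39/5  |  39/5 ]
Back-substitution:
x_4 = (39/5) / (39/5) = 1
x_3 = (54/7 - (-18)*(1)) / (-60/7) = -3
x_2 = (-9/2 - (27/4)*(-3)) / (21/4) = 3
x_1 = (-2 - (-1)*(3) - (1)*(-3) - (8)*(1)) / -4 = 1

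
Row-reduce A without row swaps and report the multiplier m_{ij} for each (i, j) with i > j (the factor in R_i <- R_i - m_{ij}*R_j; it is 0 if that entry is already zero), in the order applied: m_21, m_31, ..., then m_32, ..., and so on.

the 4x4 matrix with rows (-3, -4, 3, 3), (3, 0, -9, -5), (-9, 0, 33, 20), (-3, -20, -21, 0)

multipliers: -1, 3, 1, -3, 4, 0

Forward elimination:
R2 <- R2 - (-1)*R1:  [  0  -4  -6  -2 ]
R3 <- R3 - (3)*R1:  [  0  12  24  11 ]
R4 <- R4 - (1)*R1:  [   0  -16  -24   -3 ]
R3 <- R3 - (-3)*R2:  [ 0  0  6  5 ]
R4 <- R4 - (4)*R2:  [ 0  0  0  5 ]
R4: entry in column 3 is already 0 -> m_{43} = 0 (no row operation needed)
Multipliers (in order of application): m_{21} = -1, m_{31} = 3, m_{41} = 1, m_{32} = -3, m_{42} = 4, m_{43} = 0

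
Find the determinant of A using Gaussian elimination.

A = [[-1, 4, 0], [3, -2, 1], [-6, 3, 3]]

Forward elimination:
R2 <- R2 - (-3)*R1:  [  0  10   1 ]
R3 <- R3 - (6)*R1:  [   0  -21    3 ]
R3 <- R3 - (-21/10)*R2:  [     0      0  51/10 ]
Upper-triangular form:
[ -1   4      0 ]
[  0  10      1 ]
[  0   0  51/10 ]
det(A) = (-1)^0 * (-1) * (10) * (51/10) = -51  (0 row swaps -> sign +1)

det(A) = -51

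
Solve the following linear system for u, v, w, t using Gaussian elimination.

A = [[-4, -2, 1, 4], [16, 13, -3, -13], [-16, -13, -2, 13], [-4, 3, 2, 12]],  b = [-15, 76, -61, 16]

(5, 2, -3, 3)

Forward elimination on [A|b]:
R2 <- R2 - (-4)*R1:  [  0   5   1   3  16 ]
R3 <- R3 - (4)*R1:  [  0  -5  -6  -3  -1 ]
R4 <- R4 - (1)*R1:  [  0   5   1   8  31 ]
R3 <- R3 - (-1)*R2:  [  0   0  -5   0  15 ]
R4 <- R4 - (1)*R2:  [  0   0   0   5  15 ]
Row echelon form:
[ -4  -2   1  4  |  -15 ]
[  0   5   1  3  |   16 ]
[  0   0  -5  0  |   15 ]
[  0   0   0  5  |   15 ]
Back-substitution:
t = (15) / 5 = 3
w = (15) / -5 = -3
v = (16 - (1)*(-3) - (3)*(3)) / 5 = 2
u = (-15 - (-2)*(2) - (1)*(-3) - (4)*(3)) / -4 = 5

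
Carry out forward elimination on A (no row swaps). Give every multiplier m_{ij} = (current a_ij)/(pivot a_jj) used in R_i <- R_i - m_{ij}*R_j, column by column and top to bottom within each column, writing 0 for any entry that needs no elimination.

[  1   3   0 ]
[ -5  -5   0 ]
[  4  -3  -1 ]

multipliers: -5, 4, -3/2

Forward elimination:
R2 <- R2 - (-5)*R1:  [  0  10   0 ]
R3 <- R3 - (4)*R1:  [   0  -15   -1 ]
R3 <- R3 - (-3/2)*R2:  [  0   0  -1 ]
Multipliers (in order of application): m_{21} = -5, m_{31} = 4, m_{32} = -3/2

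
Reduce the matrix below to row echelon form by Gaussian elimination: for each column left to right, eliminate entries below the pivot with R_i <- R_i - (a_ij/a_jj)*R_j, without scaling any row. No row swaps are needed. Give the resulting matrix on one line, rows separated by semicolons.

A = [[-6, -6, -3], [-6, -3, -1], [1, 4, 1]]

Forward elimination:
R2 <- R2 - (1)*R1:  [ 0  3  2 ]
R3 <- R3 - (-1/6)*R1:  [   0    3  1/2 ]
R3 <- R3 - (1)*R2:  [    0     0  -3/2 ]
Row echelon form:
[ -6  -6    -3 ]
[  0   3     2 ]
[  0   0  -3/2 ]

REF = [-6 -6 -3; 0 3 2; 0 0 -3/2]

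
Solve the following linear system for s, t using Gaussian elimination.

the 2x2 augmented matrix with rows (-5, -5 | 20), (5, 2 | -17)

Forward elimination on [A|b]:
R2 <- R2 - (-1)*R1:  [  0  -3   3 ]
Row echelon form:
[ -5  -5  |  20 ]
[  0  -3  |   3 ]
Back-substitution:
t = (3) / -3 = -1
s = (20 - (-5)*(-1)) / -5 = -3

(-3, -1)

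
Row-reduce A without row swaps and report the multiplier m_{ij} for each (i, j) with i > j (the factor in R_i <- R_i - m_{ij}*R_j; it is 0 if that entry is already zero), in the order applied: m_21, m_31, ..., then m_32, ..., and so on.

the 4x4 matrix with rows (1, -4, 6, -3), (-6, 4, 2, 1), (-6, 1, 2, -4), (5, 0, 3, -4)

multipliers: -6, -6, 5, 23/20, -1, -110/57

Forward elimination:
R2 <- R2 - (-6)*R1:  [   0  -20   38  -17 ]
R3 <- R3 - (-6)*R1:  [   0  -23   38  -22 ]
R4 <- R4 - (5)*R1:  [   0   20  -27   11 ]
R3 <- R3 - (23/20)*R2:  [      0       0  -57/10  -49/20 ]
R4 <- R4 - (-1)*R2:  [  0   0  11  -6 ]
R4 <- R4 - (-110/57)*R3:  [         0          0          0  -1223/114 ]
Multipliers (in order of application): m_{21} = -6, m_{31} = -6, m_{41} = 5, m_{32} = 23/20, m_{42} = -1, m_{43} = -110/57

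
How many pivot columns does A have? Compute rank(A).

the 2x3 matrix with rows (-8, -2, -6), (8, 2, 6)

rank(A) = 1

Row reduction:
R2 <- R2 - (-1)*R1:  [ 0  0  0 ]
Row echelon form:
[ -8  -2  -6 ]
[  0   0   0 ]
Nonzero rows / pivot columns: 1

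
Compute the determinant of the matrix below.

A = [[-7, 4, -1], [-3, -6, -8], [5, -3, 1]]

Forward elimination:
R2 <- R2 - (3/7)*R1:  [     0  -54/7  -53/7 ]
R3 <- R3 - (-5/7)*R1:  [    0  -1/7   2/7 ]
R3 <- R3 - (1/54)*R2:  [     0      0  23/54 ]
Upper-triangular form:
[ -7      4     -1 ]
[  0  -54/7  -53/7 ]
[  0      0  23/54 ]
det(A) = (-1)^0 * (-7) * (-54/7) * (23/54) = 23  (0 row swaps -> sign +1)

det(A) = 23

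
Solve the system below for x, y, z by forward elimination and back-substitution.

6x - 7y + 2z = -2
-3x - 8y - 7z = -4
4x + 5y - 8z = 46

Forward elimination on [A|b]:
R2 <- R2 - (-1/2)*R1:  [     0  -23/2     -6     -5 ]
R3 <- R3 - (2/3)*R1:  [     0   29/3  -28/3  142/3 ]
R3 <- R3 - (-58/69)*R2:  [       0        0  -992/69   992/23 ]
Row echelon form:
[ 6     -7        2  |      -2 ]
[ 0  -23/2       -6  |      -5 ]
[ 0      0  -992/69  |  992/23 ]
Back-substitution:
z = (992/23) / (-992/69) = -3
y = (-5 - (-6)*(-3)) / (-23/2) = 2
x = (-2 - (-7)*(2) - (2)*(-3)) / 6 = 3

(3, 2, -3)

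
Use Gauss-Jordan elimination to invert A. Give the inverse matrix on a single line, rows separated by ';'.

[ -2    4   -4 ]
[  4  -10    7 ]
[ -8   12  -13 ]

inverse = [23/10 1/5 -3/5; -1/5 -3/10 -1/10; -8/5 -2/5 1/5]

Gauss-Jordan on [A | I]:
R1 <- (1/-2)*R1:  [    1    -2     2  |  -1/2     0     0 ]
R2 <- R2 - (4)*R1:  [  0  -2  -1  |   2   1   0 ]
R3 <- R3 - (-8)*R1:  [  0  -4   3  |  -4   0   1 ]
R2 <- (1/-2)*R2:  [    0     1   1/2  |    -1  -1/2     0 ]
R1 <- R1 - (-2)*R2:  [    1     0     3  |  -5/2    -1     0 ]
R3 <- R3 - (-4)*R2:  [  0   0   5  |  -8  -2   1 ]
R3 <- (1/5)*R3:  [    0     0     1  |  -8/5  -2/5   1/5 ]
R1 <- R1 - (3)*R3:  [     1      0      0  |  23/10    1/5   -3/5 ]
R2 <- R2 - (1/2)*R3:  [     0      1      0  |   -1/5  -3/10  -1/10 ]
Right block of [I | A^{-1}] is the inverse:
[ 23/10    1/5   -3/5 ]
[  -1/5  -3/10  -1/10 ]
[  -8/5   -2/5    1/5 ]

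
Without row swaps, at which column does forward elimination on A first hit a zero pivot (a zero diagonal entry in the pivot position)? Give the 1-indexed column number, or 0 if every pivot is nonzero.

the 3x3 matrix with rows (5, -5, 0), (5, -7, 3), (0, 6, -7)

Naive forward elimination:
R2 <- R2 - (1)*R1:  [  0  -2   3 ]
R3 <- R3 - (-3)*R2:  [ 0  0  2 ]
All pivots nonzero; naive elimination completes without hitting a zero pivot.

first zero-pivot column = 0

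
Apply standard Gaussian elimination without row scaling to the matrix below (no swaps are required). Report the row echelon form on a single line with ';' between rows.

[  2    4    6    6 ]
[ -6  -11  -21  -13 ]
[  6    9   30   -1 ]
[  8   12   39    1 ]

REF = [2 4 6 6; 0 1 -3 5; 0 0 3 -4; 0 0 0 1]

Forward elimination:
R2 <- R2 - (-3)*R1:  [  0   1  -3   5 ]
R3 <- R3 - (3)*R1:  [   0   -3   12  -19 ]
R4 <- R4 - (4)*R1:  [   0   -4   15  -23 ]
R3 <- R3 - (-3)*R2:  [  0   0   3  -4 ]
R4 <- R4 - (-4)*R2:  [  0   0   3  -3 ]
R4 <- R4 - (1)*R3:  [ 0  0  0  1 ]
Row echelon form:
[ 2  4   6   6 ]
[ 0  1  -3   5 ]
[ 0  0   3  -4 ]
[ 0  0   0   1 ]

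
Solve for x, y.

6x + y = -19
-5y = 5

(-3, -1)

Forward elimination on [A|b]:
Row echelon form:
[ 6   1  |  -19 ]
[ 0  -5  |    5 ]
Back-substitution:
y = (5) / -5 = -1
x = (-19 - (1)*(-1)) / 6 = -3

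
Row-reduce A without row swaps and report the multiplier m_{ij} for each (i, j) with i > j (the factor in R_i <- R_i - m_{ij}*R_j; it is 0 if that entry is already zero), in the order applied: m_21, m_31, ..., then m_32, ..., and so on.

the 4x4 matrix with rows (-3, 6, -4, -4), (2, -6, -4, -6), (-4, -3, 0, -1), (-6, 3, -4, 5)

multipliers: -2/3, 4/3, 2, 11/2, 9/2, 17/21

Forward elimination:
R2 <- R2 - (-2/3)*R1:  [     0     -2  -20/3  -26/3 ]
R3 <- R3 - (4/3)*R1:  [    0   -11  16/3  13/3 ]
R4 <- R4 - (2)*R1:  [  0  -9   4  13 ]
R3 <- R3 - (11/2)*R2:  [  0   0  42  52 ]
R4 <- R4 - (9/2)*R2:  [  0   0  34  52 ]
R4 <- R4 - (17/21)*R3:  [      0       0       0  208/21 ]
Multipliers (in order of application): m_{21} = -2/3, m_{31} = 4/3, m_{41} = 2, m_{32} = 11/2, m_{42} = 9/2, m_{43} = 17/21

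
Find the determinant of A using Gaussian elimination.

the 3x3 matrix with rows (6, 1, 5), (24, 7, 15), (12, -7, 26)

Forward elimination:
R2 <- R2 - (4)*R1:  [  0   3  -5 ]
R3 <- R3 - (2)*R1:  [  0  -9  16 ]
R3 <- R3 - (-3)*R2:  [ 0  0  1 ]
Upper-triangular form:
[ 6  1   5 ]
[ 0  3  -5 ]
[ 0  0   1 ]
det(A) = (-1)^0 * (6) * (3) * (1) = 18  (0 row swaps -> sign +1)

det(A) = 18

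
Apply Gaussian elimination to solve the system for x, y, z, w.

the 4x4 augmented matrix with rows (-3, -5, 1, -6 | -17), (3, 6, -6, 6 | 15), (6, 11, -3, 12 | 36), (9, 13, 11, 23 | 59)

Forward elimination on [A|b]:
R2 <- R2 - (-1)*R1:  [  0   1  -5   0  -2 ]
R3 <- R3 - (-2)*R1:  [  0   1  -1   0   2 ]
R4 <- R4 - (-3)*R1:  [  0  -2  14   5   8 ]
R3 <- R3 - (1)*R2:  [ 0  0  4  0  4 ]
R4 <- R4 - (-2)*R2:  [ 0  0  4  5  4 ]
R4 <- R4 - (1)*R3:  [ 0  0  0  5  0 ]
Row echelon form:
[ -3  -5   1  -6  |  -17 ]
[  0   1  -5   0  |   -2 ]
[  0   0   4   0  |    4 ]
[  0   0   0   5  |    0 ]
Back-substitution:
w = (0) / 5 = 0
z = (4) / 4 = 1
y = (-2 - (-5)*(1)) / 1 = 3
x = (-17 - (-5)*(3) - (1)*(1) - (-6)*(0)) / -3 = 1

(1, 3, 1, 0)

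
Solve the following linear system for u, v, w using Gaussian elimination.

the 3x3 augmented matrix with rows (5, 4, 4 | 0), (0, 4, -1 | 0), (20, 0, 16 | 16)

Forward elimination on [A|b]:
R3 <- R3 - (4)*R1:  [   0  -16    0   16 ]
R3 <- R3 - (-4)*R2:  [  0   0  -4  16 ]
Row echelon form:
[ 5  4   4  |   0 ]
[ 0  4  -1  |   0 ]
[ 0  0  -4  |  16 ]
Back-substitution:
w = (16) / -4 = -4
v = (0 - (-1)*(-4)) / 4 = -1
u = (0 - (4)*(-1) - (4)*(-4)) / 5 = 4

(4, -1, -4)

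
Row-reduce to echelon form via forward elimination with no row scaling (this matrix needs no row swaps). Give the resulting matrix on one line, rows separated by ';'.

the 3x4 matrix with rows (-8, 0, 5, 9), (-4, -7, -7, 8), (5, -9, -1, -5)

REF = [-8 0 5 9; 0 -7 -19/2 7/2; 0 0 803/56 -31/8]

Forward elimination:
R2 <- R2 - (1/2)*R1:  [     0     -7  -19/2    7/2 ]
R3 <- R3 - (-5/8)*R1:  [    0    -9  17/8   5/8 ]
R3 <- R3 - (9/7)*R2:  [      0       0  803/56   -31/8 ]
Row echelon form:
[ -8   0       5      9 ]
[  0  -7   -19/2    7/2 ]
[  0   0  803/56  -31/8 ]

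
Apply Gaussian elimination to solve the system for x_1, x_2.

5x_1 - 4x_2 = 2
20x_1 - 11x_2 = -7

(-2, -3)

Forward elimination on [A|b]:
R2 <- R2 - (4)*R1:  [   0    5  -15 ]
Row echelon form:
[ 5  -4  |    2 ]
[ 0   5  |  -15 ]
Back-substitution:
x_2 = (-15) / 5 = -3
x_1 = (2 - (-4)*(-3)) / 5 = -2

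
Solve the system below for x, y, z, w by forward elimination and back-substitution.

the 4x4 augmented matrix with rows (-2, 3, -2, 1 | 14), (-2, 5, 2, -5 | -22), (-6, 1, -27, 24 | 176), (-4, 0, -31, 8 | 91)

Forward elimination on [A|b]:
R2 <- R2 - (1)*R1:  [   0    2    4   -6  -36 ]
R3 <- R3 - (3)*R1:  [   0   -8  -21   21  134 ]
R4 <- R4 - (2)*R1:  [   0   -6  -27    6   63 ]
R3 <- R3 - (-4)*R2:  [   0    0   -5   -3  -10 ]
R4 <- R4 - (-3)*R2:  [   0    0  -15  -12  -45 ]
R4 <- R4 - (3)*R3:  [   0    0    0   -3  -15 ]
Row echelon form:
[ -2  3  -2   1  |   14 ]
[  0  2   4  -6  |  -36 ]
[  0  0  -5  -3  |  -10 ]
[  0  0   0  -3  |  -15 ]
Back-substitution:
w = (-15) / -3 = 5
z = (-10 - (-3)*(5)) / -5 = -1
y = (-36 - (4)*(-1) - (-6)*(5)) / 2 = -1
x = (14 - (3)*(-1) - (-2)*(-1) - (1)*(5)) / -2 = -5

(-5, -1, -1, 5)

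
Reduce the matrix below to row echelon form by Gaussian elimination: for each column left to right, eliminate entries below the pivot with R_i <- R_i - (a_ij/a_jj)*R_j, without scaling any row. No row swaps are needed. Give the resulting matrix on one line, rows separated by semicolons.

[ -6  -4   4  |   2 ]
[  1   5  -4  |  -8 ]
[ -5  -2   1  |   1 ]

REF = [-6 -4 4 2; 0 13/3 -10/3 -23/3; 0 0 -17/13 22/13]

Forward elimination:
R2 <- R2 - (-1/6)*R1:  [     0   13/3  -10/3  -23/3 ]
R3 <- R3 - (5/6)*R1:  [    0   4/3  -7/3  -2/3 ]
R3 <- R3 - (4/13)*R2:  [      0       0  -17/13   22/13 ]
Row echelon form:
[ -6    -4       4  |      2 ]
[  0  13/3   -10/3  |  -23/3 ]
[  0     0  -17/13  |  22/13 ]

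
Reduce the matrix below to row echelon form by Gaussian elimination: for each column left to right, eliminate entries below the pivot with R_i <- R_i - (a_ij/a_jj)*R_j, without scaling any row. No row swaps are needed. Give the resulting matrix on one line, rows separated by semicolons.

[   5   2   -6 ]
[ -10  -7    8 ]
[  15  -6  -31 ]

Forward elimination:
R2 <- R2 - (-2)*R1:  [  0  -3  -4 ]
R3 <- R3 - (3)*R1:  [   0  -12  -13 ]
R3 <- R3 - (4)*R2:  [ 0  0  3 ]
Row echelon form:
[ 5   2  -6 ]
[ 0  -3  -4 ]
[ 0   0   3 ]

REF = [5 2 -6; 0 -3 -4; 0 0 3]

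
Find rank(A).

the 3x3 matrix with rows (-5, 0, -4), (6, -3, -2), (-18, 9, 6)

rank(A) = 2

Row reduction:
R2 <- R2 - (-6/5)*R1:  [     0     -3  -34/5 ]
R3 <- R3 - (18/5)*R1:  [     0      9  102/5 ]
R3 <- R3 - (-3)*R2:  [ 0  0  0 ]
Row echelon form:
[ -5   0     -4 ]
[  0  -3  -34/5 ]
[  0   0      0 ]
Nonzero rows / pivot columns: 2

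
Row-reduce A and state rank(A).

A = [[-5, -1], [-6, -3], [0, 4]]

rank(A) = 2

Row reduction:
R2 <- R2 - (6/5)*R1:  [    0  -9/5 ]
R3 <- R3 - (-20/9)*R2:  [ 0  0 ]
Row echelon form:
[ -5    -1 ]
[  0  -9/5 ]
[  0     0 ]
Nonzero rows / pivot columns: 2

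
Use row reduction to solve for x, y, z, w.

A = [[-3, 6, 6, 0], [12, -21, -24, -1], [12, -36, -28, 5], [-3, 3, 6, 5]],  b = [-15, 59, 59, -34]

Forward elimination on [A|b]:
R2 <- R2 - (-4)*R1:  [  0   3   0  -1  -1 ]
R3 <- R3 - (-4)*R1:  [   0  -12   -4    5   -1 ]
R4 <- R4 - (1)*R1:  [   0   -3    0    5  -19 ]
R3 <- R3 - (-4)*R2:  [  0   0  -4   1  -5 ]
R4 <- R4 - (-1)*R2:  [   0    0    0    4  -20 ]
Row echelon form:
[ -3  6   6   0  |  -15 ]
[  0  3   0  -1  |   -1 ]
[  0  0  -4   1  |   -5 ]
[  0  0   0   4  |  -20 ]
Back-substitution:
w = (-20) / 4 = -5
z = (-5 - (1)*(-5)) / -4 = 0
y = (-1 - (-1)*(-5)) / 3 = -2
x = (-15 - (6)*(-2) - (6)*(0)) / -3 = 1

(1, -2, 0, -5)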